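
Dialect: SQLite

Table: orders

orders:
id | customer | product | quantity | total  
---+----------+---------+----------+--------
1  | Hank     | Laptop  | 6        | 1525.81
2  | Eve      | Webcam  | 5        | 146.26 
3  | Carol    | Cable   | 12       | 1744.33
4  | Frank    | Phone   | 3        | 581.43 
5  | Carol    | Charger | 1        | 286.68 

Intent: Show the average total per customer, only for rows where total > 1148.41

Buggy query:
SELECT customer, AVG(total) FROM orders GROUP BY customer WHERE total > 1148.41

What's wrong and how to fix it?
Bug: WHERE cannot follow GROUP BY

Fix: Move the WHERE clause before GROUP BY

Corrected query:
SELECT customer, AVG(total) FROM orders WHERE total > 1148.41 GROUP BY customer

Result:
customer | AVG(total)
---------+-----------
Carol    | 1744.33   
Hank     | 1525.81   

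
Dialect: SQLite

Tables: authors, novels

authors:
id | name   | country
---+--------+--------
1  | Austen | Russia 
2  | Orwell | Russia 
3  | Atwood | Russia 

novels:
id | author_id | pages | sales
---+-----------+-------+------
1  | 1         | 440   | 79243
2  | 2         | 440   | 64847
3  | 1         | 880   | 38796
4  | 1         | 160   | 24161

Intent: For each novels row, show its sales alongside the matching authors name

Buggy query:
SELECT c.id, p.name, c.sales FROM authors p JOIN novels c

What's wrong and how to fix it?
Bug: JOIN with no ON clause produces a cartesian product; every novels row pairs with every authors row

Fix: Specify the join condition linking the foreign key to the parent id

Corrected query:
SELECT c.id, p.name, c.sales FROM authors p JOIN novels c ON c.author_id = p.id

Result:
id | name   | sales
---+--------+------
1  | Austen | 79243
2  | Orwell | 64847
3  | Austen | 38796
4  | Austen | 24161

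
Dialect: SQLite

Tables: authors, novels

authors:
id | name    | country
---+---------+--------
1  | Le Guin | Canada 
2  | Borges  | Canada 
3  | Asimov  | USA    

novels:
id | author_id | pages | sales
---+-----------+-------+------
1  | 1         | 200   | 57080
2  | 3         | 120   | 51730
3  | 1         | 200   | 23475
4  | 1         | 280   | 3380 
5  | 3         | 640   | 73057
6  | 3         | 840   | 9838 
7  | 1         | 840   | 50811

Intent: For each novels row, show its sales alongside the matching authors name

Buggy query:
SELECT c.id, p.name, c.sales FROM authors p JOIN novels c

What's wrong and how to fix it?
Bug: Missing join condition: each novels row is matched to all authors rows instead of just its own

Fix: Add ON c.author_id = p.id to the JOIN

Corrected query:
SELECT c.id, p.name, c.sales FROM authors p JOIN novels c ON c.author_id = p.id

Result:
id | name    | sales
---+---------+------
1  | Le Guin | 57080
2  | Asimov  | 51730
3  | Le Guin | 23475
4  | Le Guin | 3380 
5  | Asimov  | 73057
6  | Asimov  | 9838 
7  | Le Guin | 50811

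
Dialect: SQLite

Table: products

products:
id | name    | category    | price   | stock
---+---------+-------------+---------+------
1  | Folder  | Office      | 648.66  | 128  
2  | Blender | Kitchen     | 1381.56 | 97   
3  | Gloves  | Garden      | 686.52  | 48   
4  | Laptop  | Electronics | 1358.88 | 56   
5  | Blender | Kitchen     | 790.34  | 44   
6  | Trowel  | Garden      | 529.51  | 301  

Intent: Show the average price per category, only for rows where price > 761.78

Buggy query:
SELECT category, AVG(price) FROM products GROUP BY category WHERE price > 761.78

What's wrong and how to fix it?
Bug: WHERE cannot follow GROUP BY

Fix: Place WHERE between FROM and GROUP BY

Corrected query:
SELECT category, AVG(price) FROM products WHERE price > 761.78 GROUP BY category

Result:
category    | AVG(price)
------------+-----------
Electronics | 1358.88   
Kitchen     | 1085.95   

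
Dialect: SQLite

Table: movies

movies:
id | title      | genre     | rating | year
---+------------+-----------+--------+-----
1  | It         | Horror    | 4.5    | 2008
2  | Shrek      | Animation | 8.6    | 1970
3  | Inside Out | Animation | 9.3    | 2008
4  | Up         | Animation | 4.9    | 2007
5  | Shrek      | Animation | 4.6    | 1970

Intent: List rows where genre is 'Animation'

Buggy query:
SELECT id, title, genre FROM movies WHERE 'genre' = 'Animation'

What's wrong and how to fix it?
Bug: 'genre' in single quotes is a string literal, not the column; the comparison is literal-vs-literal and never true

Fix: Reference the column as genre without single quotes

Corrected query:
SELECT id, title, genre FROM movies WHERE genre = 'Animation'

Result:
id | title      | genre    
---+------------+----------
2  | Shrek      | Animation
3  | Inside Out | Animation
4  | Up         | Animation
5  | Shrek      | Animation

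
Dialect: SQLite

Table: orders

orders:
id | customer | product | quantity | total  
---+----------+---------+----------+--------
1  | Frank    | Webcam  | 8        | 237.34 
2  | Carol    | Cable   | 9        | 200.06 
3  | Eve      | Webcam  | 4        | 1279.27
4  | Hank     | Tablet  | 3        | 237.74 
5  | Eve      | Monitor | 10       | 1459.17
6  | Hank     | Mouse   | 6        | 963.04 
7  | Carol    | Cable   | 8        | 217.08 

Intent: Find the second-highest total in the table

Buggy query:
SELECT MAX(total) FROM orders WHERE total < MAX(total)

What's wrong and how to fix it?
Bug: MAX(total) on the right of the comparison is an aggregate-in-WHERE error

Fix: Put the inner MAX in a scalar subquery

Corrected query:
SELECT MAX(total) FROM orders WHERE total < (SELECT MAX(total) FROM orders)

Result:
MAX(total)
----------
1279.27   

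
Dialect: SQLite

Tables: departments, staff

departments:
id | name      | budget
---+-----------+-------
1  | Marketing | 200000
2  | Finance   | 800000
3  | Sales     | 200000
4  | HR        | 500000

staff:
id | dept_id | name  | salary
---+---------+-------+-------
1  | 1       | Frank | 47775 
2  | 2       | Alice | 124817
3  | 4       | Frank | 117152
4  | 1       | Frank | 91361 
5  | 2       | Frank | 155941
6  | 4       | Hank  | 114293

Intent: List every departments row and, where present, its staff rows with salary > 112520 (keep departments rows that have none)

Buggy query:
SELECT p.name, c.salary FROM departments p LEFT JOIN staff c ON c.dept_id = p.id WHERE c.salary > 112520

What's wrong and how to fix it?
Bug: Filtering c.salary in WHERE discards the NULL rows produced by LEFT JOIN, turning it into an inner join

Fix: Put 'c.salary > 112520' in the JOIN's ON clause instead of WHERE

Corrected query:
SELECT p.name, c.salary FROM departments p LEFT JOIN staff c ON c.dept_id = p.id AND c.salary > 112520

Result:
name      | salary
----------+-------
Marketing | NULL  
Finance   | 124817
Finance   | 155941
Sales     | NULL  
HR        | 114293
HR        | 117152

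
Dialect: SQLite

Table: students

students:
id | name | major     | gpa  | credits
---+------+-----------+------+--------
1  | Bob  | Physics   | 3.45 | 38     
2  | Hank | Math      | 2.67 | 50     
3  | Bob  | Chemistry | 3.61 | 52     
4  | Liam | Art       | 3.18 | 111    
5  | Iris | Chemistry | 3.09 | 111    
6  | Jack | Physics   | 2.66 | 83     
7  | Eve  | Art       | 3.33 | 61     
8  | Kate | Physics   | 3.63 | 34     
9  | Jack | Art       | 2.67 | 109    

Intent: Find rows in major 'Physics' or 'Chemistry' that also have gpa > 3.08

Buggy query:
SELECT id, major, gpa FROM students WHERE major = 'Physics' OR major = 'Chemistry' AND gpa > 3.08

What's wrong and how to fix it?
Bug: AND binds tighter than OR, so this parses as major = 'Physics' OR (major = 'Chemistry' AND gpa > 3.08)

Fix: Group the OR with parentheses (or use IN), then AND the threshold

Corrected query:
SELECT id, major, gpa FROM students WHERE (major = 'Physics' OR major = 'Chemistry') AND gpa > 3.08

Result:
id | major     | gpa 
---+-----------+-----
1  | Physics   | 3.45
3  | Chemistry | 3.61
5  | Chemistry | 3.09
8  | Physics   | 3.63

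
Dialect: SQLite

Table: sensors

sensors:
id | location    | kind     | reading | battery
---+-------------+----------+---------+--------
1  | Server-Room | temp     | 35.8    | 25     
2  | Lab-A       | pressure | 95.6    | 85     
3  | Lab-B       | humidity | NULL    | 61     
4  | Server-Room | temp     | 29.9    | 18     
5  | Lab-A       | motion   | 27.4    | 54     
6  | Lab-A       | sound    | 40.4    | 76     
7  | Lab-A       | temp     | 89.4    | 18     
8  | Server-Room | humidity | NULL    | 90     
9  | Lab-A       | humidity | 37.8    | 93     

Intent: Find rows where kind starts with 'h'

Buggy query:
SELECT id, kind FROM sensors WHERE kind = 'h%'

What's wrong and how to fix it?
Bug: Wildcards only work with LIKE; '=' treats '%' as a literal character

Fix: Use LIKE for wildcard pattern matching

Corrected query:
SELECT id, kind FROM sensors WHERE kind LIKE 'h%'

Result:
id | kind    
---+---------
3  | humidity
8  | humidity
9  | humidity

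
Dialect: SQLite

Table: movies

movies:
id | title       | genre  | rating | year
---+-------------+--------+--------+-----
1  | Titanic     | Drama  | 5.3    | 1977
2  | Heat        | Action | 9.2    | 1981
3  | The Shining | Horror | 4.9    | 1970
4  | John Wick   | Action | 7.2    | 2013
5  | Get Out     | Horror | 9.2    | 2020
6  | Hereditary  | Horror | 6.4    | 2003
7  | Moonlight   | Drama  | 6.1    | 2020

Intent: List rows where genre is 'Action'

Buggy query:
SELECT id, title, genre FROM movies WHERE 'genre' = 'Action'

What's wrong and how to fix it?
Bug: 'genre' in single quotes is a string literal, not the column; the comparison is literal-vs-literal and never true

Fix: Remove the quotes around the column name (or use double quotes for an identifier)

Corrected query:
SELECT id, title, genre FROM movies WHERE genre = 'Action'

Result:
id | title     | genre 
---+-----------+-------
2  | Heat      | Action
4  | John Wick | Action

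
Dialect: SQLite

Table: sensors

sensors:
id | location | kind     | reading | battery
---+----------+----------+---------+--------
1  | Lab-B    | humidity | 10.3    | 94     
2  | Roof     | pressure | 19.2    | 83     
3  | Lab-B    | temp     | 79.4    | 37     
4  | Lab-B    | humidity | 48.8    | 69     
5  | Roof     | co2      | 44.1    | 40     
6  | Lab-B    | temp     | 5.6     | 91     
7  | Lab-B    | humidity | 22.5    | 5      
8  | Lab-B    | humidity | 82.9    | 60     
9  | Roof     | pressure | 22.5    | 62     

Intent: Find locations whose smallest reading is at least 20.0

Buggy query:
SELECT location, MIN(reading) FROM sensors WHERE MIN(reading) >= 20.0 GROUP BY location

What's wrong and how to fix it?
Bug: MIN() in WHERE is a misuse of aggregate

Fix: Use HAVING for the per-group MIN condition

Corrected query:
SELECT location, MIN(reading) FROM sensors GROUP BY location HAVING MIN(reading) >= 20.0

Result:
(no rows)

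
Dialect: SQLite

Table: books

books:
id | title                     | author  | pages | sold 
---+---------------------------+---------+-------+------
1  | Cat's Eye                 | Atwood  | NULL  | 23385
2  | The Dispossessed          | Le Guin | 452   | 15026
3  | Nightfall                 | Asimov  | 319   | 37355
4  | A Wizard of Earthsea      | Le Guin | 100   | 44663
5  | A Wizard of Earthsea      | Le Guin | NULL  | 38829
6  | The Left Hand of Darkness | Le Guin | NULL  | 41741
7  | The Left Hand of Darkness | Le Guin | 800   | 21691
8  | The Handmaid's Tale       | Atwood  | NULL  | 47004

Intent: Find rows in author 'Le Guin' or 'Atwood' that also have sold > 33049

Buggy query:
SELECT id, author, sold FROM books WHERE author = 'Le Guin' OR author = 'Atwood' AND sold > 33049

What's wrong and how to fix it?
Bug: Without parentheses, AND is evaluated before OR, so the sold filter only applies to the 'Atwood' branch

Fix: Add parentheses around the OR so the AND applies to both alternatives

Corrected query:
SELECT id, author, sold FROM books WHERE (author = 'Le Guin' OR author = 'Atwood') AND sold > 33049

Result:
id | author  | sold 
---+---------+------
4  | Le Guin | 44663
5  | Le Guin | 38829
6  | Le Guin | 41741
8  | Atwood  | 47004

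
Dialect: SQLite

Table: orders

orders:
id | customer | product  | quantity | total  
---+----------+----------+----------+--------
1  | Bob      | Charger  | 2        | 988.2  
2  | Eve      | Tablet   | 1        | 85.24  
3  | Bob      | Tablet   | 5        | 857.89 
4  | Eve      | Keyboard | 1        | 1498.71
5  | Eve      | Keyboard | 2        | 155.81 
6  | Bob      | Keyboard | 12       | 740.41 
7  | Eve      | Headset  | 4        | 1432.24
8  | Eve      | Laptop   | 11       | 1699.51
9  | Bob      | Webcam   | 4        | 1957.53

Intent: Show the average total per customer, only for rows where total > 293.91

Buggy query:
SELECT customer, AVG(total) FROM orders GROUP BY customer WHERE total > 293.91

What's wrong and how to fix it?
Bug: WHERE cannot follow GROUP BY

Fix: Place WHERE between FROM and GROUP BY

Corrected query:
SELECT customer, AVG(total) FROM orders WHERE total > 293.91 GROUP BY customer

Result:
customer | AVG(total) 
---------+------------
Bob      | 1136.0075  
Eve      | 1543.486667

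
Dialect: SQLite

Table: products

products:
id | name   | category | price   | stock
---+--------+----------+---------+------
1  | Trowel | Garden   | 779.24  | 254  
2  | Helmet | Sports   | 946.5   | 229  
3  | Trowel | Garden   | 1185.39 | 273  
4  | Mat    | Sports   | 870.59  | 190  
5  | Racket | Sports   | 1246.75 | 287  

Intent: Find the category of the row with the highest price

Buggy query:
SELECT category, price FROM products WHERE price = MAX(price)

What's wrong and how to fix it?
Bug: WHERE is evaluated per row; an aggregate over the whole table isn't defined there

Fix: Use a subquery: WHERE price = (SELECT MAX(price) FROM products)

Corrected query:
SELECT category, price FROM products WHERE price = (SELECT MAX(price) FROM products)

Result:
category | price  
---------+--------
Sports   | 1246.75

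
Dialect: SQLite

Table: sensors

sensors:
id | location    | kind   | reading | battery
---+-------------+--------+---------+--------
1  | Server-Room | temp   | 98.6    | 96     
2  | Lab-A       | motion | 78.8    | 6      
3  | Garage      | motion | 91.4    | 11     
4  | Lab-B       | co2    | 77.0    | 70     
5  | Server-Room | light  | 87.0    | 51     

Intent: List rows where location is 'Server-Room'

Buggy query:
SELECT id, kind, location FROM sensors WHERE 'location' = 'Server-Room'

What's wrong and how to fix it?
Bug: 'location' in single quotes is a string literal, not the column; the comparison is literal-vs-literal and never true

Fix: Reference the column as location without single quotes

Corrected query:
SELECT id, kind, location FROM sensors WHERE location = 'Server-Room'

Result:
id | kind  | location   
---+-------+------------
1  | temp  | Server-Room
5  | light | Server-Room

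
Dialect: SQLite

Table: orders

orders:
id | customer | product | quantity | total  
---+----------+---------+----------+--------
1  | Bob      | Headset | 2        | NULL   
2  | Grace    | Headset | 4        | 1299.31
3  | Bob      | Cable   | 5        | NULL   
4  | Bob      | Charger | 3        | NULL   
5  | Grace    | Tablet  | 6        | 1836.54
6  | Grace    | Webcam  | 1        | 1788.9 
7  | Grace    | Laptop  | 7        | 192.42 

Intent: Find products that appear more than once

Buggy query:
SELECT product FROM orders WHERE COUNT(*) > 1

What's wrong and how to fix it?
Bug: WHERE can't reference COUNT(*); aggregates are computed after WHERE

Fix: GROUP BY product, then filter groups with HAVING COUNT(*) > 1

Corrected query:
SELECT product FROM orders GROUP BY product HAVING COUNT(*) > 1

Result:
product
-------
Headset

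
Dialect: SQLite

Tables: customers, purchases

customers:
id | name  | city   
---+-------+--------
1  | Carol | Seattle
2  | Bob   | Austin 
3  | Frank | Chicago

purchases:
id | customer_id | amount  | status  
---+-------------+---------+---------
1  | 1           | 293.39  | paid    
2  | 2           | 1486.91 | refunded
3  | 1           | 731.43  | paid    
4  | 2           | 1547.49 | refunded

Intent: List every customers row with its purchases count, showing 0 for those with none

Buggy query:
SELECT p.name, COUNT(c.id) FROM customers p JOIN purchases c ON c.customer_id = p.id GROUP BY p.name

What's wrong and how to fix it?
Bug: An inner join excludes parents with zero children

Fix: Use LEFT JOIN so parents without children still appear (COUNT(c.id) gives 0)

Corrected query:
SELECT p.name, COUNT(c.id) FROM customers p LEFT JOIN purchases c ON c.customer_id = p.id GROUP BY p.name

Result:
name  | COUNT(c.id)
------+------------
Bob   | 2          
Carol | 2          
Frank | 0          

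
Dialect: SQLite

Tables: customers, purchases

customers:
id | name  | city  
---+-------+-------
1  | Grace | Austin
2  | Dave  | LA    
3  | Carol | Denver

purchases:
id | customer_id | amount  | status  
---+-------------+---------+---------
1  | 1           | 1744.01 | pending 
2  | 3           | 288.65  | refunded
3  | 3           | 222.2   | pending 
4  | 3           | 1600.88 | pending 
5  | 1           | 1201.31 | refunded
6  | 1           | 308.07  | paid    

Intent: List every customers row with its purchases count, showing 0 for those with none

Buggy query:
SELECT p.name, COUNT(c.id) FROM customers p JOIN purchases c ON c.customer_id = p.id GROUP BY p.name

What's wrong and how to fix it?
Bug: INNER JOIN drops customers rows that have no matching purchases rows

Fix: Use LEFT JOIN so parents without children still appear (COUNT(c.id) gives 0)

Corrected query:
SELECT p.name, COUNT(c.id) FROM customers p LEFT JOIN purchases c ON c.customer_id = p.id GROUP BY p.name

Result:
name  | COUNT(c.id)
------+------------
Carol | 3          
Dave  | 0          
Grace | 3          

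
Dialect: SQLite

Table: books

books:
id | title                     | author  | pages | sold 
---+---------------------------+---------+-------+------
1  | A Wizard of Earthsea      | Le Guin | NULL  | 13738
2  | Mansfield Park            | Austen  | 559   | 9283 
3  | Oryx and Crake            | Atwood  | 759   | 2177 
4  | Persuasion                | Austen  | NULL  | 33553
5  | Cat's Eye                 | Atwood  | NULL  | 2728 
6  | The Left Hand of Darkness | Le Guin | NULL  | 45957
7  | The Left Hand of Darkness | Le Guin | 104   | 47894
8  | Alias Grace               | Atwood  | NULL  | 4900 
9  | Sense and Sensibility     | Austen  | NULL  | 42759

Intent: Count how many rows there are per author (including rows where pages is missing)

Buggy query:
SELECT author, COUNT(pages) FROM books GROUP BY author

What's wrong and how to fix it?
Bug: COUNT(column) counts non-NULL values only; rows with NULL pages aren't counted

Fix: Replace COUNT(pages) with COUNT(*)

Corrected query:
SELECT author, COUNT(*) FROM books GROUP BY author

Result:
author  | COUNT(*)
--------+---------
Atwood  | 3       
Austen  | 3       
Le Guin | 3       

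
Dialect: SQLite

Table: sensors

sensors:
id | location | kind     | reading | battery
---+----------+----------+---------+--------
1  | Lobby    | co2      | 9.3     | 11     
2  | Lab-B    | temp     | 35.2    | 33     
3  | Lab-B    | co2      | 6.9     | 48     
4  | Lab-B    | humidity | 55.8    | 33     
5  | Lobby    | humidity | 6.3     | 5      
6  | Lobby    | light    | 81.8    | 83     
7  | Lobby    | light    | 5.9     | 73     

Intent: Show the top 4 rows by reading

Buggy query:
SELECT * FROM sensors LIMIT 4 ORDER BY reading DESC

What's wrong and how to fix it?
Bug: LIMIT must come after ORDER BY

Fix: Sort with ORDER BY, then apply LIMIT

Corrected query:
SELECT * FROM sensors ORDER BY reading DESC LIMIT 4

Result:
id | location | kind     | reading | battery
---+----------+----------+---------+--------
6  | Lobby    | light    | 81.8    | 83     
4  | Lab-B    | humidity | 55.8    | 33     
2  | Lab-B    | temp     | 35.2    | 33     
1  | Lobby    | co2      | 9.3     | 11     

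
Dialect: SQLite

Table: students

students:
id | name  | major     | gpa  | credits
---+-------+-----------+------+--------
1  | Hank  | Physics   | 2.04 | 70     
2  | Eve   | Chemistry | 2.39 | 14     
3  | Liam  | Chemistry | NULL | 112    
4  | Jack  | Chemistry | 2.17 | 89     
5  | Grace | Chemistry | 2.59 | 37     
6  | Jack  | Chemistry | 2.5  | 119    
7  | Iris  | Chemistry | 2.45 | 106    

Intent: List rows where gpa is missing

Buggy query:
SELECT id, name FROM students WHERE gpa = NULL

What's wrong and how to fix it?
Bug: '= NULL' is always unknown in SQL three-valued logic, so no rows match

Fix: Use IS NULL to test for NULL

Corrected query:
SELECT id, name FROM students WHERE gpa IS NULL

Result:
id | name
---+-----
3  | Liam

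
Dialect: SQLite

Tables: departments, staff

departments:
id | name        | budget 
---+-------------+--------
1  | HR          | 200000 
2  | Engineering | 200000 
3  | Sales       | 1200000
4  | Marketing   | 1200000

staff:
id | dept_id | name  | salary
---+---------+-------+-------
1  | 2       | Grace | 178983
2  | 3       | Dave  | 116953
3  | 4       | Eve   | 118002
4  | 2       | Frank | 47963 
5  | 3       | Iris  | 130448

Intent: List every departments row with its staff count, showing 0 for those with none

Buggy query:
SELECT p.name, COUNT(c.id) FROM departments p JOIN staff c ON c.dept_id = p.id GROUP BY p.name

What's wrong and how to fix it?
Bug: An inner join excludes parents with zero children

Fix: Use LEFT JOIN so parents without children still appear (COUNT(c.id) gives 0)

Corrected query:
SELECT p.name, COUNT(c.id) FROM departments p LEFT JOIN staff c ON c.dept_id = p.id GROUP BY p.name

Result:
name        | COUNT(c.id)
------------+------------
Engineering | 2          
HR          | 0          
Marketing   | 1          
Sales       | 2          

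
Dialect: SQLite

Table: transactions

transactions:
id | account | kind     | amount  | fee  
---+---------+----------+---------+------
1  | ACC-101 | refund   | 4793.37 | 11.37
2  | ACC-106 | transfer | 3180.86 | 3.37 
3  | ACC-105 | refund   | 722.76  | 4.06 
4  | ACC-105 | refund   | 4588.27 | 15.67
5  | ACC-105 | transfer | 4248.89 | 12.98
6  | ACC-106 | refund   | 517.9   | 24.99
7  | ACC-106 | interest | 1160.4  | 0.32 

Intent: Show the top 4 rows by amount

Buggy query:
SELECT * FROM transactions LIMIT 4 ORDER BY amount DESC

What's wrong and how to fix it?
Bug: ORDER BY cannot follow LIMIT; LIMIT is the final clause

Fix: Swap the clauses: ORDER BY first, then LIMIT

Corrected query:
SELECT * FROM transactions ORDER BY amount DESC LIMIT 4

Result:
id | account | kind     | amount  | fee  
---+---------+----------+---------+------
1  | ACC-101 | refund   | 4793.37 | 11.37
4  | ACC-105 | refund   | 4588.27 | 15.67
5  | ACC-105 | transfer | 4248.89 | 12.98
2  | ACC-106 | transfer | 3180.86 | 3.37 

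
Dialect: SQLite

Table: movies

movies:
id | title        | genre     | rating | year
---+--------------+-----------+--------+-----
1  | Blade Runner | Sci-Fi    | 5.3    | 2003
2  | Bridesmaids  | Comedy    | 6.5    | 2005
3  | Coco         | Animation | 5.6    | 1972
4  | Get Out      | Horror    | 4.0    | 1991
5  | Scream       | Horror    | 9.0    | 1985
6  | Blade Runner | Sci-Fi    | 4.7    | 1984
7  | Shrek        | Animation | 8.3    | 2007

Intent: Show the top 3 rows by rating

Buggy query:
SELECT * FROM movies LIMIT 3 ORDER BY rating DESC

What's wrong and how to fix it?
Bug: ORDER BY cannot follow LIMIT; LIMIT is the final clause

Fix: Swap the clauses: ORDER BY first, then LIMIT

Corrected query:
SELECT * FROM movies ORDER BY rating DESC LIMIT 3

Result:
id | title       | genre     | rating | year
---+-------------+-----------+--------+-----
5  | Scream      | Horror    | 9      | 1985
7  | Shrek       | Animation | 8.3    | 2007
2  | Bridesmaids | Comedy    | 6.5    | 2005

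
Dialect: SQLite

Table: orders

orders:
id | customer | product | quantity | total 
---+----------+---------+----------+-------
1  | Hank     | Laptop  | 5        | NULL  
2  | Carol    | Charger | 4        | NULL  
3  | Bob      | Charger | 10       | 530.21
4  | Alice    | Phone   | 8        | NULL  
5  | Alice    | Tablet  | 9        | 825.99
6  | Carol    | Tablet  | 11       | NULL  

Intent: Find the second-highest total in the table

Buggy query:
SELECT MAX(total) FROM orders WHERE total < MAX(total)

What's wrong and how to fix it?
Bug: MAX(total) on the right of the comparison is an aggregate-in-WHERE error

Fix: Compute the overall MAX in a subquery, then take MAX of rows below it

Corrected query:
SELECT MAX(total) FROM orders WHERE total < (SELECT MAX(total) FROM orders)

Result:
MAX(total)
----------
530.21    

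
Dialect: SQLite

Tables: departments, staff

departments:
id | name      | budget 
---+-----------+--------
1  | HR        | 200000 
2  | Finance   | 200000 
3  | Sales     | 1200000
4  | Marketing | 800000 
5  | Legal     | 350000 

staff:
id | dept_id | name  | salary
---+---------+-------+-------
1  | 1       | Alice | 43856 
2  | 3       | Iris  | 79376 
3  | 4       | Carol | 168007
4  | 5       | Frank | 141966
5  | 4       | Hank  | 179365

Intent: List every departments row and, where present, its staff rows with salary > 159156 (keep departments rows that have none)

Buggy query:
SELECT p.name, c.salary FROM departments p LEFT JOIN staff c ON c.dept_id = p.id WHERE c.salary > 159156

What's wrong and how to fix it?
Bug: Filtering c.salary in WHERE discards the NULL rows produced by LEFT JOIN, turning it into an inner join

Fix: Move the right-table condition into the ON clause so unmatched parents are kept

Corrected query:
SELECT p.name, c.salary FROM departments p LEFT JOIN staff c ON c.dept_id = p.id AND c.salary > 159156

Result:
name      | salary
----------+-------
HR        | NULL  
Finance   | NULL  
Sales     | NULL  
Marketing | 168007
Marketing | 179365
Legal     | NULL  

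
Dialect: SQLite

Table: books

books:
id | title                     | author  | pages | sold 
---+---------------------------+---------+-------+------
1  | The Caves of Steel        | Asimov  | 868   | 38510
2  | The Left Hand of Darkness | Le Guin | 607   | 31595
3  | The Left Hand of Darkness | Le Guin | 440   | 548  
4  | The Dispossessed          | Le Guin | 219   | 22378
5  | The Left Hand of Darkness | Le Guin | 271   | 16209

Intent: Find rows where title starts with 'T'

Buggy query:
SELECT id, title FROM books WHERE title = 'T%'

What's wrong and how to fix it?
Bug: '=' compares the literal string including the % character; pattern matching needs LIKE

Fix: Replace '=' with LIKE so 'T%' is treated as a pattern

Corrected query:
SELECT id, title FROM books WHERE title LIKE 'T%'

Result:
id | title                    
---+--------------------------
1  | The Caves of Steel       
2  | The Left Hand of Darkness
3  | The Left Hand of Darkness
4  | The Dispossessed         
5  | The Left Hand of Darkness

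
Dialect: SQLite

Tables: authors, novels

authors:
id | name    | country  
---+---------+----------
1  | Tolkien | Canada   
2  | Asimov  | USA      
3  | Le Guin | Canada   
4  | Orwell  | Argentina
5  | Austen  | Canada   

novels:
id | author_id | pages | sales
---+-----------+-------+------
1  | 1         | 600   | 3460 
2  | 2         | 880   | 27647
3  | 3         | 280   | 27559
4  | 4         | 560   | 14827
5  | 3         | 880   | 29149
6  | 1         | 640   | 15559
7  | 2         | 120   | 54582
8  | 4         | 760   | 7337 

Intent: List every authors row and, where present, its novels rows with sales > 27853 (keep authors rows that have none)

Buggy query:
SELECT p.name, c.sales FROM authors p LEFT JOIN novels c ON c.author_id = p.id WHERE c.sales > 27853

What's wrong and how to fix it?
Bug: Filtering c.sales in WHERE discards the NULL rows produced by LEFT JOIN, turning it into an inner join

Fix: Move the right-table condition into the ON clause so unmatched parents are kept

Corrected query:
SELECT p.name, c.sales FROM authors p LEFT JOIN novels c ON c.author_id = p.id AND c.sales > 27853

Result:
name    | sales
--------+------
Tolkien | NULL 
Asimov  | 54582
Le Guin | 29149
Orwell  | NULL 
Austen  | NULL 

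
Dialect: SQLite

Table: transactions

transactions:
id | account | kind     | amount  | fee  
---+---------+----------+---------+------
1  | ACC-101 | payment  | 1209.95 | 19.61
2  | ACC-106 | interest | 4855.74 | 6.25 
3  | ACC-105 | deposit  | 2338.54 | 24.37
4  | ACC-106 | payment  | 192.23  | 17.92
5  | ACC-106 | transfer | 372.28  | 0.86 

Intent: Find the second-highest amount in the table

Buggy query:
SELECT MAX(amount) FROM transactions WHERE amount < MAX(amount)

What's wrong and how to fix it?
Bug: MAX(amount) on the right of the comparison is an aggregate-in-WHERE error

Fix: Compute the overall MAX in a subquery, then take MAX of rows below it

Corrected query:
SELECT MAX(amount) FROM transactions WHERE amount < (SELECT MAX(amount) FROM transactions)

Result:
MAX(amount)
-----------
2338.54    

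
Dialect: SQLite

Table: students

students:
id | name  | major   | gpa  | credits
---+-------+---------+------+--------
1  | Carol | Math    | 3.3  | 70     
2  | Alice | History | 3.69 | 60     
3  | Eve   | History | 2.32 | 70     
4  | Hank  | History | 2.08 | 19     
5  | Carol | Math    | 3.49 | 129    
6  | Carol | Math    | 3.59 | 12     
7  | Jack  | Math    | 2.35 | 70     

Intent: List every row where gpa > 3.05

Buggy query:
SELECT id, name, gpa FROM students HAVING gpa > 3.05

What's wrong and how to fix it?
Bug: This is a non-aggregate query (no GROUP BY, no aggregates), so in SQLite the HAVING clause is invalid here; a row-level condition belongs in WHERE

Fix: Replace HAVING with WHERE since the condition applies to individual rows

Corrected query:
SELECT id, name, gpa FROM students WHERE gpa > 3.05

Result:
id | name  | gpa 
---+-------+-----
1  | Carol | 3.3 
2  | Alice | 3.69
5  | Carol | 3.49
6  | Carol | 3.59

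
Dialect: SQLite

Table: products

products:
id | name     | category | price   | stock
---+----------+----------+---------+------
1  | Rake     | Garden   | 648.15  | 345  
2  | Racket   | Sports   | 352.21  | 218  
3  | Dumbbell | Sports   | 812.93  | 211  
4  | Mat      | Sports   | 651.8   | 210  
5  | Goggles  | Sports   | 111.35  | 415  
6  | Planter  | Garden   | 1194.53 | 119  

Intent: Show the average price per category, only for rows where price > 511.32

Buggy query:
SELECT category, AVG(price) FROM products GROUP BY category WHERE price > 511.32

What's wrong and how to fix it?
Bug: Row-level WHERE must come before GROUP BY in the clause order

Fix: Place WHERE between FROM and GROUP BY

Corrected query:
SELECT category, AVG(price) FROM products WHERE price > 511.32 GROUP BY category

Result:
category | AVG(price)
---------+-----------
Garden   | 921.34    
Sports   | 732.365   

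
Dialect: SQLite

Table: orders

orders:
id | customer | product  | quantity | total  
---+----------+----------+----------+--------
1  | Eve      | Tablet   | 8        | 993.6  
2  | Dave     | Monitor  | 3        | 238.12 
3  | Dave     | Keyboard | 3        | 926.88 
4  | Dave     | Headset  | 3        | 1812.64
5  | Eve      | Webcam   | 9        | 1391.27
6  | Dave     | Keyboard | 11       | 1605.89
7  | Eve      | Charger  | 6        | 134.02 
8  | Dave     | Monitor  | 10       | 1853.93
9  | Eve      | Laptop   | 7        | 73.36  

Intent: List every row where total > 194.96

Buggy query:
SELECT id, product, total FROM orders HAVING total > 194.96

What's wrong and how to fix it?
Bug: HAVING filters the output of aggregation, but this query has no GROUP BY and no aggregate functions, so SQLite rejects it (HAVING clause on a non-aggregate query); the condition here is per row

Fix: Use WHERE for row-level filtering

Corrected query:
SELECT id, product, total FROM orders WHERE total > 194.96

Result:
id | product  | total  
---+----------+--------
1  | Tablet   | 993.6  
2  | Monitor  | 238.12 
3  | Keyboard | 926.88 
4  | Headset  | 1812.64
5  | Webcam   | 1391.27
6  | Keyboard | 1605.89
8  | Monitor  | 1853.93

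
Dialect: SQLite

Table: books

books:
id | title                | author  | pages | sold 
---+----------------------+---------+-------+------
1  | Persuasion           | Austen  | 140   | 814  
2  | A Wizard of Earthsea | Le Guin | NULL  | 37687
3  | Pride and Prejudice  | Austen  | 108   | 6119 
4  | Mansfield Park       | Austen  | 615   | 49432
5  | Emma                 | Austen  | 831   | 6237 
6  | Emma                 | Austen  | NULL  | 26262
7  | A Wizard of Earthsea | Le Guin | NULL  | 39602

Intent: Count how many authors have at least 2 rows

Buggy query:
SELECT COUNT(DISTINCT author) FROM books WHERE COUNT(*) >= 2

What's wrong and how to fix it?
Bug: WHERE filters individual rows, not groups, so a group-level COUNT is invalid there

Fix: Use a subquery that GROUPs and filters with HAVING, then count its rows

Corrected query:
SELECT COUNT(*) FROM (SELECT author FROM books GROUP BY author HAVING COUNT(*) >= 2)

Result:
COUNT(*)
--------
2       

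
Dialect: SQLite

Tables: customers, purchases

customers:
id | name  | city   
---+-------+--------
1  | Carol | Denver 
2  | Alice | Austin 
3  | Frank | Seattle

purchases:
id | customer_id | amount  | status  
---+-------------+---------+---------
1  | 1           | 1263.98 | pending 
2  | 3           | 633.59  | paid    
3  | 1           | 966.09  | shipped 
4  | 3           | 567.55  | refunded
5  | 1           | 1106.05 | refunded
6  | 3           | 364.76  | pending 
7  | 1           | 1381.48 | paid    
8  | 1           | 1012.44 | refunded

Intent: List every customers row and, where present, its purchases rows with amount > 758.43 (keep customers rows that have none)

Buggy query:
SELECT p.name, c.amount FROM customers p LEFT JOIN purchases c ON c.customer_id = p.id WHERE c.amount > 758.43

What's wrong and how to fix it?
Bug: Filtering c.amount in WHERE discards the NULL rows produced by LEFT JOIN, turning it into an inner join

Fix: Move the right-table condition into the ON clause so unmatched parents are kept

Corrected query:
SELECT p.name, c.amount FROM customers p LEFT JOIN purchases c ON c.customer_id = p.id AND c.amount > 758.43

Result:
name  | amount 
------+--------
Carol | 966.09 
Carol | 1012.44
Carol | 1106.05
Carol | 1263.98
Carol | 1381.48
Alice | NULL   
Frank | NULL   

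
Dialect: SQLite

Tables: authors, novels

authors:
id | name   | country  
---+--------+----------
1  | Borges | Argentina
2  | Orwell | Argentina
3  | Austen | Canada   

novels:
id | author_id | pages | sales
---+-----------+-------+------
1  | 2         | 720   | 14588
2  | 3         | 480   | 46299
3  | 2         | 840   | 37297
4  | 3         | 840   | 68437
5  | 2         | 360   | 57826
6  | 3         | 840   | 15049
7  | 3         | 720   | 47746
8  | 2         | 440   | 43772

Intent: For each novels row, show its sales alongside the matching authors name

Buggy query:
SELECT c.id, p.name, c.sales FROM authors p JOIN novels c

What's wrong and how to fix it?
Bug: JOIN with no ON clause produces a cartesian product; every novels row pairs with every authors row

Fix: Specify the join condition linking the foreign key to the parent id

Corrected query:
SELECT c.id, p.name, c.sales FROM authors p JOIN novels c ON c.author_id = p.id

Result:
id | name   | sales
---+--------+------
1  | Orwell | 14588
2  | Austen | 46299
3  | Orwell | 37297
4  | Austen | 68437
5  | Orwell | 57826
6  | Austen | 15049
7  | Austen | 47746
8  | Orwell | 43772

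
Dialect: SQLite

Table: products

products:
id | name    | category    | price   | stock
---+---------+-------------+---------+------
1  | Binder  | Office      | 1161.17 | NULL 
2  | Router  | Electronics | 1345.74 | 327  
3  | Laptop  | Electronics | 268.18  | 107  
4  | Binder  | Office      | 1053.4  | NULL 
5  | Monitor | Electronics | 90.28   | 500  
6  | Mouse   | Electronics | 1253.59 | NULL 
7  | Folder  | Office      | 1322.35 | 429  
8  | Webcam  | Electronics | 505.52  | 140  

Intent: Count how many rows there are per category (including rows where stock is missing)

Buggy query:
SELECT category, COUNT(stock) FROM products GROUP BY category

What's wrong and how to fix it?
Bug: COUNT(column) counts non-NULL values only; rows with NULL stock aren't counted

Fix: Replace COUNT(stock) with COUNT(*)

Corrected query:
SELECT category, COUNT(*) FROM products GROUP BY category

Result:
category    | COUNT(*)
------------+---------
Electronics | 5       
Office      | 3       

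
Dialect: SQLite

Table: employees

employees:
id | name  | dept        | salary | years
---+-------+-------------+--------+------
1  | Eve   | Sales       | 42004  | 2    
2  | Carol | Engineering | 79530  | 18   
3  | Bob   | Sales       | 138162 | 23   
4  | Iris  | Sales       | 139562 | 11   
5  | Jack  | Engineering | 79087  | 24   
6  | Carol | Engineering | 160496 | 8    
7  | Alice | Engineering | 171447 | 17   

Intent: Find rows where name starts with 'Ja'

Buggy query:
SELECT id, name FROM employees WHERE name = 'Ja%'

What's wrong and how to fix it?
Bug: Wildcards only work with LIKE; '=' treats '%' as a literal character

Fix: Use LIKE for wildcard pattern matching

Corrected query:
SELECT id, name FROM employees WHERE name LIKE 'Ja%'

Result:
id | name
---+-----
5  | Jack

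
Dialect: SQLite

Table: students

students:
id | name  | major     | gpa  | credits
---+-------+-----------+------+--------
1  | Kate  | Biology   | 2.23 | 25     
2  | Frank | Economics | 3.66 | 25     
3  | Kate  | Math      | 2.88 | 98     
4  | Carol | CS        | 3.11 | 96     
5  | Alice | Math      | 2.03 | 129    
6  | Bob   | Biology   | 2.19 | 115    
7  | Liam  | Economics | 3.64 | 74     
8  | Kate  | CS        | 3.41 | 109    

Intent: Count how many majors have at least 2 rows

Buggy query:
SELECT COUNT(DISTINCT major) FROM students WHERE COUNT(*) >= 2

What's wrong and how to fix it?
Bug: COUNT(*) cannot appear in WHERE; the per-group count doesn't exist yet

Fix: Group first with HAVING COUNT(*) >= 2, then COUNT the resulting groups

Corrected query:
SELECT COUNT(*) FROM (SELECT major FROM students GROUP BY major HAVING COUNT(*) >= 2)

Result:
COUNT(*)
--------
4       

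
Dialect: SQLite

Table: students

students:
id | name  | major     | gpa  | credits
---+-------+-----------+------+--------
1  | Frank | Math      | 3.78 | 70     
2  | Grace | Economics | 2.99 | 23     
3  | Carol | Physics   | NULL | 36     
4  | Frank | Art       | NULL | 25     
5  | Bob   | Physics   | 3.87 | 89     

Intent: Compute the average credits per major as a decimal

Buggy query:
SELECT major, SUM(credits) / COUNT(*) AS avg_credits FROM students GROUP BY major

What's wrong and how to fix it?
Bug: Both operands are integers, so '/' performs integer division and truncates

Fix: Cast one side to REAL so the division keeps the fractional part

Corrected query:
SELECT major, SUM(credits) * 1.0 / COUNT(*) AS avg_credits FROM students GROUP BY major

Result:
major     | avg_credits
----------+------------
Art       | 25         
Economics | 23         
Math      | 70         
Physics   | 62.5       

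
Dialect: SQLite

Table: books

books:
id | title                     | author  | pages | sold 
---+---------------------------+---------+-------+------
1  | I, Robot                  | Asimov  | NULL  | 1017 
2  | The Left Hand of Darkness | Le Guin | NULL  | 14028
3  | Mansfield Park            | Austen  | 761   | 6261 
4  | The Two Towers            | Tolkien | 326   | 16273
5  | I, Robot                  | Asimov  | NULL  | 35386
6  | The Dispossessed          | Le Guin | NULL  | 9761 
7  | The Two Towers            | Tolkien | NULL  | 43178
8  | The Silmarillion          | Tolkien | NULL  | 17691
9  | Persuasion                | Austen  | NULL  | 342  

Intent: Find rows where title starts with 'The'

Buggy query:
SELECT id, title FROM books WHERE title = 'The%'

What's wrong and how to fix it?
Bug: '=' compares the literal string including the % character; pattern matching needs LIKE

Fix: Replace '=' with LIKE so 'The%' is treated as a pattern

Corrected query:
SELECT id, title FROM books WHERE title LIKE 'The%'

Result:
id | title                    
---+--------------------------
2  | The Left Hand of Darkness
4  | The Two Towers           
6  | The Dispossessed         
7  | The Two Towers           
8  | The Silmarillion         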